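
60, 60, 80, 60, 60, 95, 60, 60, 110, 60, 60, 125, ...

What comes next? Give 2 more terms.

60, 60

Positions follow the repeating pattern AAB; grouping by letter gives 2 tracks.
Track A = 60, 60, 60, 60, 60, 60, 60, 60: the constant sequence 60.
Track B = 80, 95, 110, 125: arithmetic with common difference +15.
The 13th slot belongs to track A; its 9th term is 60.
Position 14 → track A, term 10 = 60.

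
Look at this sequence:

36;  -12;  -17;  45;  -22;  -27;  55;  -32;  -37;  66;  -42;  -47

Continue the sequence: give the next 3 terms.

78, -52, -57

Positions follow the repeating pattern ABB; grouping by letter gives 2 tracks.
Stream A: 36, 45, 55, 66. Triangular numbers n(n+1)/2 for n = 8, 9, ….
Stream B: -12, -17, -22, -27, -32, -37, -42, -47. Arithmetic with common difference −5.
Position 13 falls in stream A as its term 5, giving 78.
Position 14 falls in stream B as its term 9, giving -52.
Term 15 comes from stream B (its 10th entry): -57.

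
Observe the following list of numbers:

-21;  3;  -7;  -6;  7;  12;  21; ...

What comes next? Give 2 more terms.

-24, 35

Taking every 2nd term gives 2 separate tracks.
Stream A: -21, -7, 7, 21 — linear: a_n = -35 + 14·n.
Stream B: 3, -6, 12 — a geometric progression (common ratio -2).
Position 8 → stream B, term 4 = -24.
Term 9 comes from stream A (its 5th entry): 35.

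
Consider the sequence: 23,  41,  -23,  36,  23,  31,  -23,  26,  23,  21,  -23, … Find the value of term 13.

23

Taking every 2nd term gives 2 separate tracks.
Subsequence A: 23, -23, 23, -23, 23, -23 — alternating ±23.
Subsequence B: 41, 36, 31, 26, 21 — arithmetic with common difference −5.
Position 13 falls in subsequence A as its term 7, giving 23.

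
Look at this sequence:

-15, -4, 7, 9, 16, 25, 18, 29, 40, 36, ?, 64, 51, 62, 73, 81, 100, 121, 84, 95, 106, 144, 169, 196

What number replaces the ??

Reading positions in blocks of 6 reveals the pattern AAABBB — 2 tracks woven together.
Stream A: -15, -4, 7, 18, 29, 40, 51, 62, 73, 84, 95, 106. Arithmetic with common difference +11.
Stream B: 9, 16, 25, 36, ?, 64, 81, 100, 121, 144, 169, 196. Perfect squares starting at 3².
Filling stream B at index 5 by its rule yields 49.

49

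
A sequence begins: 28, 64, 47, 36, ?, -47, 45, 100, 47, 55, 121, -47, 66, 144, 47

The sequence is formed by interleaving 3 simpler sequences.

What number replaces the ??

The terms cycle through 3 interleaved subsequences.
Subsequence A: 28, 36, 45, 55, 66 — the triangular numbers T_7, T_8, ….
Subsequence B: 64, ?, 100, 121, 144 — consecutive squares n² from n = 8.
Subsequence C: 47, -47, 47, -47, 47 — alternating ±47.
Subsequence B's pattern makes the blank 81.

81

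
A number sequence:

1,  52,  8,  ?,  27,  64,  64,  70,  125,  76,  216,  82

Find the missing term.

Split by position mod 2 into 2 tracks.
Subsequence A = 1, 8, 27, 64, 125, 216: consecutive cubes n³ from n = 1.
Subsequence B = 52, ?, 64, 70, 76, 82: arithmetic, step +6.
So the missing entry in subsequence B is 58.

58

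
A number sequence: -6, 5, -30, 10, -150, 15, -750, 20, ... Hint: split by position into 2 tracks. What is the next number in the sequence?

-3750

Split by position mod 2 into 2 tracks.
Track A: -6, -30, -150, -750 — geometric, ×5 each step.
Track B: 5, 10, 15, 20 — adding 5 each time.
The 9th slot belongs to track A; its 5th term is -3750.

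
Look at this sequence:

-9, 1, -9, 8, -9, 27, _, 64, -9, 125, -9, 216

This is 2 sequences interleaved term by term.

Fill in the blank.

Taking every 2nd term gives 2 separate tracks.
Subsequence A: -9, -9, -9, ?, -9, -9 (constant -9).
Subsequence B: 1, 8, 27, 64, 125, 216 (consecutive cubes n³ from n = 1).
Filling subsequence A at index 4 by its rule yields -9.

-9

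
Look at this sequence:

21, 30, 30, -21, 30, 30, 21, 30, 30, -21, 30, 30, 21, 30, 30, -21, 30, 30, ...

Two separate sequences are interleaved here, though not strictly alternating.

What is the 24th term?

The slot pattern repeats as ABB (period 3), so there are 2 interleaved tracks.
Track A is 21, -21, 21, -21, 21, -21, which is oscillating between 21 and -21.
Track B is 30, 30, 30, 30, 30, 30, 30, 30, 30, 30, 30, 30, which is the constant sequence 30.
Position 24 → track B, term 16 = 30.

30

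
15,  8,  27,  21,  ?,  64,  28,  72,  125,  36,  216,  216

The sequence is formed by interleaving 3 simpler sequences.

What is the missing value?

Taking every 3rd term gives 3 separate tracks.
Track A: 15, 21, 28, 36 — the triangular numbers T_5, T_6, ….
Track B: 8, ?, 72, 216 — multiplying by 3 each time.
Track C: 27, 64, 125, 216 — the cubes 3³, 4³, 5³, ….
So the missing entry in track B is 24.

24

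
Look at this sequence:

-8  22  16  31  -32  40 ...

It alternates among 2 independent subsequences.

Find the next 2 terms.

64, 49

Taking every 2nd term gives 2 separate tracks.
Stream A: -8, 16, -32. Multiplying by -2 each time.
Stream B: 22, 31, 40. Arithmetic with common difference +9.
The 7th slot belongs to stream A; its 4th term is 64.
The 8th slot belongs to stream B; its 4th term is 49.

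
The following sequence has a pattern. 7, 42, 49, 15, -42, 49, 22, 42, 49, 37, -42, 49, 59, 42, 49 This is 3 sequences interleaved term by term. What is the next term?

Read the sequence 3 terms at a time; column i is its own pattern.
Stream A: 7, 15, 22, 37, 59 (each term equals the sum of the previous two).
Stream B: 42, -42, 42, -42, 42 (alternating ±42).
Stream C: 49, 49, 49, 49, 49 (the constant sequence 49).
Position 16 falls in stream A as its term 6, giving 96.

96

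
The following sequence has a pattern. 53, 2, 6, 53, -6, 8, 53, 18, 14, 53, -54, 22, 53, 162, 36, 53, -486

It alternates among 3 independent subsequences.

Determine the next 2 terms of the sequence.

58, 53

Split by position mod 3: positions 1, 4, 7, … form one track, and each other residue class forms its own.
Stream A is 53, 53, 53, 53, 53, 53, which is constant 53.
Stream B is 2, -6, 18, -54, 162, -486, which is a geometric progression (common ratio -3).
Stream C is 6, 8, 14, 22, 36, which is each term equals the sum of the previous two.
Term 18 comes from stream C (its 6th entry): 58.
Position 19 falls in stream A as its term 7, giving 53.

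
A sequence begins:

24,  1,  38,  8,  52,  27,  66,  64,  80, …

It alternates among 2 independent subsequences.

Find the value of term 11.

Odd-indexed and even-indexed terms follow separate rules.
Stream A: 24, 38, 52, 66, 80 (arithmetic, step +14).
Stream B: 1, 8, 27, 64 (perfect cubes starting at 1³).
Term 11 comes from stream A (its 6th entry): 94.

94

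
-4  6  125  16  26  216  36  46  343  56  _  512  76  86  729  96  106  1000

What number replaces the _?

Reading positions in blocks of 3 reveals the pattern AAB — 2 tracks woven together.
Stream A is -4, 6, 16, 26, 36, 46, 56, ?, 76, 86, 96, 106, which is adding 10 each time.
Stream B is 125, 216, 343, 512, 729, 1000, which is consecutive cubes n³ from n = 5.
Filling stream A at index 8 by its rule yields 66.

66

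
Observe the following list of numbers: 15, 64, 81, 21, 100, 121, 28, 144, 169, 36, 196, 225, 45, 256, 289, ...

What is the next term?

55

Reading positions in blocks of 3 reveals the pattern ABB — 2 tracks woven together.
Stream A: 15, 21, 28, 36, 45 — the triangular numbers T_5, T_6, ….
Stream B: 64, 81, 100, 121, 144, 169, 196, 225, 256, 289 — the squares 8², 9², 10², ….
Term 16 comes from stream A (its 6th entry): 55.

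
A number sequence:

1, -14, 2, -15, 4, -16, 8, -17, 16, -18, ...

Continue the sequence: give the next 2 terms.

32, -19

Split by position mod 2 into 2 tracks.
Subsequence A: 1, 2, 4, 8, 16. Powers of 2.
Subsequence B: -14, -15, -16, -17, -18. Arithmetic, step −1.
Position 11 → subsequence A, term 6 = 32.
Term 12 comes from subsequence B (its 6th entry): -19.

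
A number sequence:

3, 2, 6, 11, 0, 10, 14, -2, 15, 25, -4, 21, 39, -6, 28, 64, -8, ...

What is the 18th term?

36

Split by position mod 3 into 3 tracks.
Track A: 3, 11, 14, 25, 39, 64. Each term equals the sum of the previous two.
Track B: 2, 0, -2, -4, -6, -8. Arithmetic with common difference −2.
Track C: 6, 10, 15, 21, 28. Triangular numbers n(n+1)/2 for n = 3, 4, ….
Position 18 falls in track C as its term 6, giving 36.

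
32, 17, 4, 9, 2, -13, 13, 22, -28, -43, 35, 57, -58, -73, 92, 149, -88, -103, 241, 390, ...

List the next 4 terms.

Positions follow the repeating pattern AABB; grouping by letter gives 2 tracks.
Subsequence A = 32, 17, 2, -13, -28, -43, -58, -73, -88, -103: subtracting 15 each time.
Subsequence B = 4, 9, 13, 22, 35, 57, 92, 149, 241, 390: Fibonacci-style (each term is the sum of the two before it).
Term 21 comes from subsequence A (its 11th entry): -118.
Term 22 comes from subsequence A (its 12th entry): -133.
Term 23 comes from subsequence B (its 11th entry): 631.
Position 24 falls in subsequence B as its term 12, giving 1021.

-118, -133, 631, 1021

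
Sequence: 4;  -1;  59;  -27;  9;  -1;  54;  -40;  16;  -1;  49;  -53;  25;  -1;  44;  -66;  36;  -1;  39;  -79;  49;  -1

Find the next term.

Split by position mod 4: positions 1, 5, 9, … form one track, and each other residue class forms its own.
Track A: 4, 9, 16, 25, 36, 49 — the squares 2², 3², 4², ….
Track B: -1, -1, -1, -1, -1, -1 — always -1.
Track C: 59, 54, 49, 44, 39 — linear: a_n = 64 − 5·n.
Track D: -27, -40, -53, -66, -79 — subtracting 13 each time.
Position 23 falls in track C as its term 6, giving 34.

34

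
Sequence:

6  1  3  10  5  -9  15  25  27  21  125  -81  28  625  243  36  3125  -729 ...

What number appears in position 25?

The terms cycle through 3 interleaved subsequences.
Track A = 6, 10, 15, 21, 28, 36: triangular numbers n(n+1)/2 for n = 3, 4, ….
Track B = 1, 5, 25, 125, 625, 3125: powers of 5.
Track C = 3, -9, 27, -81, 243, -729: multiplying by -3 each time.
Term 25 comes from track A (its 9th entry): 66.

66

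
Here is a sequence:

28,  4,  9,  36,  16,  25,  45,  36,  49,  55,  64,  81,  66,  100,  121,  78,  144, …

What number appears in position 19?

91

Reading positions in blocks of 3 reveals the pattern ABB — 2 tracks woven together.
Subsequence A is 28, 36, 45, 55, 66, 78, which is triangular numbers starting at T_7.
Subsequence B is 4, 9, 16, 25, 36, 49, 64, 81, 100, 121, 144, which is the squares 2², 3², 4², ….
Position 19 falls in subsequence A as its term 7, giving 91.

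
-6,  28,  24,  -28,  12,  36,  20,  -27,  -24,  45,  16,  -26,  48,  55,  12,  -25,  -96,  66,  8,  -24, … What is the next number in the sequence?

192

Taking every 4th term gives 4 separate tracks.
Stream A: -6, 12, -24, 48, -96 — a geometric progression (common ratio -2).
Stream B: 28, 36, 45, 55, 66 — the triangular numbers T_7, T_8, ….
Stream C: 24, 20, 16, 12, 8 — subtracting 4 each time.
Stream D: -28, -27, -26, -25, -24 — arithmetic, step +1.
Term 21 comes from stream A (its 6th entry): 192.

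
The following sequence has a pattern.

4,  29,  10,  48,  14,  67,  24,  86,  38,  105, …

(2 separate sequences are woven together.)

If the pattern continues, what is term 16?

162

Odd-indexed and even-indexed terms follow separate rules.
Track A = 4, 10, 14, 24, 38: each term equals the sum of the previous two.
Track B = 29, 48, 67, 86, 105: linear: a_n = 10 + 19·n.
The 16th slot belongs to track B; its 8th term is 162.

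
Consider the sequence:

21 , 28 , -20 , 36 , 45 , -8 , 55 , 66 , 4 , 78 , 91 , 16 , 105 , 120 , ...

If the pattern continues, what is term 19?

Reading positions in blocks of 3 reveals the pattern AAB — 2 tracks woven together.
Track A = 21, 28, 36, 45, 55, 66, 78, 91, 105, 120: the triangular numbers T_6, T_7, ….
Track B = -20, -8, 4, 16: linear: a_n = -32 + 12·n.
Term 19 comes from track A (its 13th entry): 171.

171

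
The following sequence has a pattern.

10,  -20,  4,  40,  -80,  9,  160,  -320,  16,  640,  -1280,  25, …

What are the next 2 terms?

Reading positions in blocks of 3 reveals the pattern AAB — 2 tracks woven together.
Track A: 10, -20, 40, -80, 160, -320, 640, -1280 (a geometric progression (common ratio -2)).
Track B: 4, 9, 16, 25 (consecutive squares n² from n = 2).
Term 13 comes from track A (its 9th entry): 2560.
Term 14 comes from track A (its 10th entry): -5120.

2560, -5120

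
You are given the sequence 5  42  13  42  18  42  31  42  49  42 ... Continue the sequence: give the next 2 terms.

80, 42

Taking every 2nd term gives 2 separate tracks.
Track A is 5, 13, 18, 31, 49, which is Fibonacci-style (each term is the sum of the two before it).
Track B is 42, 42, 42, 42, 42, which is always 42.
Position 11 → track A, term 6 = 80.
Position 12 → track B, term 6 = 42.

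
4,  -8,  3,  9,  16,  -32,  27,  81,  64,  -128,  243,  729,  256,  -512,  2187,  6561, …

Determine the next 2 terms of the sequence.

1024, -2048

The slot pattern repeats as AABB (period 4), so there are 2 interleaved tracks.
Track A = 4, -8, 16, -32, 64, -128, 256, -512: a geometric progression (common ratio -2).
Track B = 3, 9, 27, 81, 243, 729, 2187, 6561: powers of 3.
Position 17 → track A, term 9 = 1024.
Position 18 falls in track A as its term 10, giving -2048.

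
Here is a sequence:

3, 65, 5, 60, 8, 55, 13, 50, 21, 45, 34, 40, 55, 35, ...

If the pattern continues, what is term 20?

Split by position mod 2 into 2 tracks.
Subsequence A = 3, 5, 8, 13, 21, 34, 55: each term equals the sum of the previous two.
Subsequence B = 65, 60, 55, 50, 45, 40, 35: linear: a_n = 70 − 5·n.
Term 20 comes from subsequence B (its 10th entry): 20.

20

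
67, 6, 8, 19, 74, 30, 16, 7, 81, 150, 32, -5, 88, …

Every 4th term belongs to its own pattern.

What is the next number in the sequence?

750

Split by position mod 4 into 4 tracks.
Stream A: 67, 74, 81, 88 (arithmetic, step +7).
Stream B: 6, 30, 150 (geometric, ×5 each step).
Stream C: 8, 16, 32 (powers of 2).
Stream D: 19, 7, -5 (arithmetic with common difference −12).
The 14th slot belongs to stream B; its 4th term is 750.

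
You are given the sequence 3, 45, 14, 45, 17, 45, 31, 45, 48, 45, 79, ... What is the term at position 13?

Odd-indexed and even-indexed terms follow separate rules.
Stream A: 3, 14, 17, 31, 48, 79 — a Fibonacci-like recurrence a_n = a_{n-1} + a_{n-2}.
Stream B: 45, 45, 45, 45, 45 — the constant sequence 45.
The 13th slot belongs to stream A; its 7th term is 127.

127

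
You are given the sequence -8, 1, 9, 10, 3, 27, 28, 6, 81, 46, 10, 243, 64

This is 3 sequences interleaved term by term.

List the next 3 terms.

Split by position mod 3: positions 1, 4, 7, … form one track, and each other residue class forms its own.
Track A: -8, 10, 28, 46, 64 (linear: a_n = -26 + 18·n).
Track B: 1, 3, 6, 10 (the triangular numbers T_1, T_2, …).
Track C: 9, 27, 81, 243 (geometric with ratio 3).
Position 14 → track B, term 5 = 15.
Position 15 → track C, term 5 = 729.
Position 16 → track A, term 6 = 82.

15, 729, 82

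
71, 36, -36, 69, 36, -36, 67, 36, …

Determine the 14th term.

36

Positions follow the repeating pattern ABB; grouping by letter gives 2 tracks.
Track A = 71, 69, 67: arithmetic, step −2.
Track B = 36, -36, 36, -36, 36: the oscillation 36·(−1)^(n+1).
Position 14 falls in track B as its term 9, giving 36.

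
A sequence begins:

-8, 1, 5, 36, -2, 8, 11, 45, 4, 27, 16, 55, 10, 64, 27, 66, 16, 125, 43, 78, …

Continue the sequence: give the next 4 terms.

22, 216, 70, 91

Split by position mod 4: positions 1, 5, 9, … form one track, and each other residue class forms its own.
Subsequence A is -8, -2, 4, 10, 16, which is adding 6 each time.
Subsequence B is 1, 8, 27, 64, 125, which is consecutive cubes n³ from n = 1.
Subsequence C is 5, 11, 16, 27, 43, which is a Fibonacci-like recurrence a_n = a_{n-1} + a_{n-2}.
Subsequence D is 36, 45, 55, 66, 78, which is the triangular numbers T_8, T_9, ….
The 21st slot belongs to subsequence A; its 6th term is 22.
Term 22 comes from subsequence B (its 6th entry): 216.
Position 23 falls in subsequence C as its term 6, giving 70.
Position 24 falls in subsequence D as its term 6, giving 91.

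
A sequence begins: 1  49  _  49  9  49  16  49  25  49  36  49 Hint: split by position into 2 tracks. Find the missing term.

4

Split by position mod 2 into 2 tracks.
Track A: 1, ?, 9, 16, 25, 36. The squares 1², 2², 3², ….
Track B: 49, 49, 49, 49, 49, 49. Constant 49.
Filling track A at index 2 by its rule yields 4.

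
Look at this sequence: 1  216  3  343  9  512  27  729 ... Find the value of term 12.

1331

Split by position mod 2 into 2 tracks.
Subsequence A: 1, 3, 9, 27 (powers of 3).
Subsequence B: 216, 343, 512, 729 (perfect cubes starting at 6³).
Position 12 falls in subsequence B as its term 6, giving 1331.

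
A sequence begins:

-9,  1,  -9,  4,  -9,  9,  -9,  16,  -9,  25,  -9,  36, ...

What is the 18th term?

81

Taking every 2nd term gives 2 separate tracks.
Stream A: -9, -9, -9, -9, -9, -9 — the constant sequence -9.
Stream B: 1, 4, 9, 16, 25, 36 — the squares 1², 2², 3², ….
Term 18 comes from stream B (its 9th entry): 81.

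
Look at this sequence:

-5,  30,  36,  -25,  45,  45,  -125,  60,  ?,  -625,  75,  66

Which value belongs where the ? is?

55

The terms cycle through 3 interleaved subsequences.
Stream A = -5, -25, -125, -625: a geometric progression (common ratio 5).
Stream B = 30, 45, 60, 75: arithmetic with common difference +15.
Stream C = 36, 45, ?, 66: triangular numbers starting at T_8.
So the missing entry in stream C is 55.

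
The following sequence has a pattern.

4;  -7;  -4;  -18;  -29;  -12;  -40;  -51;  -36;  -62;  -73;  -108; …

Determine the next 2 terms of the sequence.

-84, -95

Positions follow the repeating pattern AAB; grouping by letter gives 2 tracks.
Track A: 4, -7, -18, -29, -40, -51, -62, -73 (subtracting 11 each time).
Track B: -4, -12, -36, -108 (a geometric progression (common ratio 3)).
Term 13 comes from track A (its 9th entry): -84.
The 14th slot belongs to track A; its 10th term is -95.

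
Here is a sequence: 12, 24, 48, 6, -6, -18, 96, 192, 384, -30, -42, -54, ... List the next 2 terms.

768, 1536

Reading positions in blocks of 6 reveals the pattern AAABBB — 2 tracks woven together.
Track A = 12, 24, 48, 96, 192, 384: multiplying by 2 each time.
Track B = 6, -6, -18, -30, -42, -54: linear: a_n = 18 − 12·n.
Position 13 falls in track A as its term 7, giving 768.
Term 14 comes from track A (its 8th entry): 1536.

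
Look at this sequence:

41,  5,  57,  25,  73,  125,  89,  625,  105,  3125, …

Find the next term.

121

The terms cycle through 2 interleaved subsequences.
Track A: 41, 57, 73, 89, 105. Linear: a_n = 25 + 16·n.
Track B: 5, 25, 125, 625, 3125. Powers of 5.
The 11th slot belongs to track A; its 6th term is 121.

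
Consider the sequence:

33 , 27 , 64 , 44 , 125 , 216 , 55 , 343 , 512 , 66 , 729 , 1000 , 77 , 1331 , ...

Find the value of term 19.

Positions follow the repeating pattern ABB; grouping by letter gives 2 tracks.
Subsequence A: 33, 44, 55, 66, 77 — arithmetic, step +11.
Subsequence B: 27, 64, 125, 216, 343, 512, 729, 1000, 1331 — consecutive cubes n³ from n = 3.
Position 19 falls in subsequence A as its term 7, giving 99.

99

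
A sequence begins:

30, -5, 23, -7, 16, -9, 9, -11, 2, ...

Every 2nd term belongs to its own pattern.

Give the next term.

Taking every 2nd term gives 2 separate tracks.
Track A: 30, 23, 16, 9, 2 — arithmetic, step −7.
Track B: -5, -7, -9, -11 — linear: a_n = -3 − 2·n.
The 10th slot belongs to track B; its 5th term is -13.

-13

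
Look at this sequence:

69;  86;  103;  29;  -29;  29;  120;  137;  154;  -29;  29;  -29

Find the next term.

171

Reading positions in blocks of 6 reveals the pattern AAABBB — 2 tracks woven together.
Subsequence A is 69, 86, 103, 120, 137, 154, which is arithmetic with common difference +17.
Subsequence B is 29, -29, 29, -29, 29, -29, which is alternating ±29.
The 13th slot belongs to subsequence A; its 7th term is 171.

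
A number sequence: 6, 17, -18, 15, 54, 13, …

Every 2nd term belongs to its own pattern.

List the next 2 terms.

-162, 11

Split by position mod 2 into 2 tracks.
Track A: 6, -18, 54 (a geometric progression (common ratio -3)).
Track B: 17, 15, 13 (arithmetic, step −2).
Position 7 falls in track A as its term 4, giving -162.
The 8th slot belongs to track B; its 4th term is 11.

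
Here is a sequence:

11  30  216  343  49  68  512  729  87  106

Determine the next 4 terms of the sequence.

The slot pattern repeats as AABB (period 4), so there are 2 interleaved tracks.
Track A: 11, 30, 49, 68, 87, 106 — linear: a_n = -8 + 19·n.
Track B: 216, 343, 512, 729 — perfect cubes starting at 6³.
The 11th slot belongs to track B; its 5th term is 1000.
Position 12 falls in track B as its term 6, giving 1331.
Position 13 → track A, term 7 = 125.
Term 14 comes from track A (its 8th entry): 144.

1000, 1331, 125, 144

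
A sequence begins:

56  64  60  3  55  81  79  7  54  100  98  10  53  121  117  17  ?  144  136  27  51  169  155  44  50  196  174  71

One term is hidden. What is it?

Read the sequence 4 terms at a time; column i is its own pattern.
Subsequence A is 56, 55, 54, 53, ?, 51, 50, which is arithmetic, step −1.
Subsequence B is 64, 81, 100, 121, 144, 169, 196, which is consecutive squares n² from n = 8.
Subsequence C is 60, 79, 98, 117, 136, 155, 174, which is arithmetic, step +19.
Subsequence D is 3, 7, 10, 17, 27, 44, 71, which is each term equals the sum of the previous two.
So the missing entry in subsequence A is 52.

52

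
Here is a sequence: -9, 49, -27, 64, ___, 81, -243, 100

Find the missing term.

Odd-indexed and even-indexed terms follow separate rules.
Track A is -9, -27, ?, -243, which is geometric, ×3 each step.
Track B is 49, 64, 81, 100, which is perfect squares starting at 7².
Track A's pattern makes the blank -81.

-81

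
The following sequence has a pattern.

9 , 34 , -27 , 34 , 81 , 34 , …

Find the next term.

-243

Positions 1, 3, 5, … form one subsequence and positions 2, 4, 6, … form another.
Track A: 9, -27, 81 (a geometric progression (common ratio -3)).
Track B: 34, 34, 34 (always 34).
The 7th slot belongs to track A; its 4th term is -243.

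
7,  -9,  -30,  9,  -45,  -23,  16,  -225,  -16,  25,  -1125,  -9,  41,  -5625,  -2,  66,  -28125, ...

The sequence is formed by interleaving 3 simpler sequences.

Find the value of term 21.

12

The terms cycle through 3 interleaved subsequences.
Stream A: 7, 9, 16, 25, 41, 66 (a Fibonacci-like recurrence a_n = a_{n-1} + a_{n-2}).
Stream B: -9, -45, -225, -1125, -5625, -28125 (a geometric progression (common ratio 5)).
Stream C: -30, -23, -16, -9, -2 (linear: a_n = -37 + 7·n).
Position 21 → stream C, term 7 = 12.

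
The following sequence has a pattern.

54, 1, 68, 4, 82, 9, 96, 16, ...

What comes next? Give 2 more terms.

110, 25

Odd-indexed and even-indexed terms follow separate rules.
Subsequence A: 54, 68, 82, 96. Arithmetic with common difference +14.
Subsequence B: 1, 4, 9, 16. The squares 1², 2², 3², ….
Term 9 comes from subsequence A (its 5th entry): 110.
Position 10 falls in subsequence B as its term 5, giving 25.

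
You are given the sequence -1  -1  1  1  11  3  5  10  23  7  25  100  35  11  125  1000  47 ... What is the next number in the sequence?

15

The terms cycle through 4 interleaved subsequences.
Subsequence A: -1, 11, 23, 35, 47 (adding 12 each time).
Subsequence B: -1, 3, 7, 11 (adding 4 each time).
Subsequence C: 1, 5, 25, 125 (multiplying by 5 each time).
Subsequence D: 1, 10, 100, 1000 (powers of 10).
Position 18 falls in subsequence B as its term 5, giving 15.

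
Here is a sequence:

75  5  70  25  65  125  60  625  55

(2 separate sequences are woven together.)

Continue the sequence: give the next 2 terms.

3125, 50

The terms cycle through 2 interleaved subsequences.
Subsequence A: 75, 70, 65, 60, 55 (arithmetic, step −5).
Subsequence B: 5, 25, 125, 625 (powers of 5).
Position 10 falls in subsequence B as its term 5, giving 3125.
The 11th slot belongs to subsequence A; its 6th term is 50.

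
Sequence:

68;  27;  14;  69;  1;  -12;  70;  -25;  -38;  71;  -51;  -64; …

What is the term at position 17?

-103

The slot pattern repeats as ABB (period 3), so there are 2 interleaved tracks.
Track A = 68, 69, 70, 71: arithmetic with common difference +1.
Track B = 27, 14, 1, -12, -25, -38, -51, -64: arithmetic with common difference −13.
Position 17 → track B, term 11 = -103.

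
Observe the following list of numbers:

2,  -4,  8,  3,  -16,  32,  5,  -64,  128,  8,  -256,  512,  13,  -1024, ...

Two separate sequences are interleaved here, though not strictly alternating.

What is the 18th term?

Positions follow the repeating pattern ABB; grouping by letter gives 2 tracks.
Track A: 2, 3, 5, 8, 13 — Fibonacci-style (each term is the sum of the two before it).
Track B: -4, 8, -16, 32, -64, 128, -256, 512, -1024 — geometric, ×-2 each step.
The 18th slot belongs to track B; its 12th term is 8192.

8192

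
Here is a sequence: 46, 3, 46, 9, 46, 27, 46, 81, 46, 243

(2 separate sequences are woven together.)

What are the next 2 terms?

46, 729

Positions 1, 3, 5, … form one subsequence and positions 2, 4, 6, … form another.
Track A is 46, 46, 46, 46, 46, which is always 46.
Track B is 3, 9, 27, 81, 243, which is powers 3^1, 3^2, 3^3, ….
The 11th slot belongs to track A; its 6th term is 46.
Position 12 → track B, term 6 = 729.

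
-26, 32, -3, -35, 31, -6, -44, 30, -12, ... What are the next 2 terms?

-53, 29

Split by position mod 3: positions 1, 4, 7, … form one track, and each other residue class forms its own.
Track A = -26, -35, -44: arithmetic, step −9.
Track B = 32, 31, 30: subtracting 1 each time.
Track C = -3, -6, -12: geometric with ratio 2.
Position 10 falls in track A as its term 4, giving -53.
Position 11 → track B, term 4 = 29.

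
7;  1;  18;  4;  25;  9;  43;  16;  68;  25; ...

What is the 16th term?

64

Taking every 2nd term gives 2 separate tracks.
Subsequence A: 7, 18, 25, 43, 68 (Fibonacci-style (each term is the sum of the two before it)).
Subsequence B: 1, 4, 9, 16, 25 (perfect squares starting at 1²).
The 16th slot belongs to subsequence B; its 8th term is 64.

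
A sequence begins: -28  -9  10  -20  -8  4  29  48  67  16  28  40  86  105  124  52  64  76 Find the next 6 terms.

The slot pattern repeats as AAABBB (period 6), so there are 2 interleaved tracks.
Subsequence A: -28, -9, 10, 29, 48, 67, 86, 105, 124 (arithmetic with common difference +19).
Subsequence B: -20, -8, 4, 16, 28, 40, 52, 64, 76 (adding 12 each time).
The 19th slot belongs to subsequence A; its 10th term is 143.
The 20th slot belongs to subsequence A; its 11th term is 162.
Term 21 comes from subsequence A (its 12th entry): 181.
Position 22 falls in subsequence B as its term 10, giving 88.
Position 23 → subsequence B, term 11 = 100.
Term 24 comes from subsequence B (its 12th entry): 112.

143, 162, 181, 88, 100, 112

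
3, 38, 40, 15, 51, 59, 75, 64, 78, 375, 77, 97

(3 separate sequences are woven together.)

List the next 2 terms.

Split by position mod 3 into 3 tracks.
Subsequence A is 3, 15, 75, 375, which is geometric, ×5 each step.
Subsequence B is 38, 51, 64, 77, which is arithmetic with common difference +13.
Subsequence C is 40, 59, 78, 97, which is arithmetic, step +19.
Term 13 comes from subsequence A (its 5th entry): 1875.
Position 14 → subsequence B, term 5 = 90.

1875, 90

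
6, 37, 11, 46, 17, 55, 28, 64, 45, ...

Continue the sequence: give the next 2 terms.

Taking every 2nd term gives 2 separate tracks.
Stream A = 6, 11, 17, 28, 45: Fibonacci-style (each term is the sum of the two before it).
Stream B = 37, 46, 55, 64: adding 9 each time.
The 10th slot belongs to stream B; its 5th term is 73.
The 11th slot belongs to stream A; its 6th term is 73.

73, 73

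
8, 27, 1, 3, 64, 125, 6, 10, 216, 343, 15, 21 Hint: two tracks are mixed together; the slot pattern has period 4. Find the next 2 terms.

512, 729

The slot pattern repeats as AABB (period 4), so there are 2 interleaved tracks.
Track A is 8, 27, 64, 125, 216, 343, which is the cubes 2³, 3³, 4³, ….
Track B is 1, 3, 6, 10, 15, 21, which is triangular numbers n(n+1)/2 for n = 1, 2, ….
Position 13 falls in track A as its term 7, giving 512.
Term 14 comes from track A (its 8th entry): 729.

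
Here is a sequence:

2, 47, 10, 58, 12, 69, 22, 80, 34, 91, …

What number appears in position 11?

56

Split by position mod 2 into 2 tracks.
Track A: 2, 10, 12, 22, 34. Each term equals the sum of the previous two.
Track B: 47, 58, 69, 80, 91. Arithmetic, step +11.
Term 11 comes from track A (its 6th entry): 56.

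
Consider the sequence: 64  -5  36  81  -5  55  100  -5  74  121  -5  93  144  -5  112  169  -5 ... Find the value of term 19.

Split by position mod 3: positions 1, 4, 7, … form one track, and each other residue class forms its own.
Subsequence A: 64, 81, 100, 121, 144, 169 (consecutive squares n² from n = 8).
Subsequence B: -5, -5, -5, -5, -5, -5 (always -5).
Subsequence C: 36, 55, 74, 93, 112 (arithmetic with common difference +19).
Position 19 falls in subsequence A as its term 7, giving 196.

196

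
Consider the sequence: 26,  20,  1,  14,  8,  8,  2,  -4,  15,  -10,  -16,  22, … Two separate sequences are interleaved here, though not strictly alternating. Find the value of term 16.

Reading positions in blocks of 3 reveals the pattern AAB — 2 tracks woven together.
Track A: 26, 20, 14, 8, 2, -4, -10, -16 — arithmetic, step −6.
Track B: 1, 8, 15, 22 — adding 7 each time.
Position 16 falls in track A as its term 11, giving -34.

-34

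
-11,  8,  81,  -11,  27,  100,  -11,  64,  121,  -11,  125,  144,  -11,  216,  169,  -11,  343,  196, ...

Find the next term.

Split by position mod 3: positions 1, 4, 7, … form one track, and each other residue class forms its own.
Track A: -11, -11, -11, -11, -11, -11. Constant -11.
Track B: 8, 27, 64, 125, 216, 343. Perfect cubes starting at 2³.
Track C: 81, 100, 121, 144, 169, 196. Consecutive squares n² from n = 9.
The 19th slot belongs to track A; its 7th term is -11.

-11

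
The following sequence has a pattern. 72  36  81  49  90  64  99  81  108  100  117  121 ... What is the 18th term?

196

Odd-indexed and even-indexed terms follow separate rules.
Subsequence A is 72, 81, 90, 99, 108, 117, which is adding 9 each time.
Subsequence B is 36, 49, 64, 81, 100, 121, which is consecutive squares n² from n = 6.
Position 18 → subsequence B, term 9 = 196.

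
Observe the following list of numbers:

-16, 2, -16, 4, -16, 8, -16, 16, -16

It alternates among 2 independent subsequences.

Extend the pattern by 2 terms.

Positions 1, 3, 5, … form one subsequence and positions 2, 4, 6, … form another.
Track A: -16, -16, -16, -16, -16 — always -16.
Track B: 2, 4, 8, 16 — successive powers of 2.
Position 10 → track B, term 5 = 32.
Position 11 → track A, term 6 = -16.

32, -16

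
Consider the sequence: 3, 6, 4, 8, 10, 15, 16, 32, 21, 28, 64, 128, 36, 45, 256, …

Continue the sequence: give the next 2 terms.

512, 55

Reading positions in blocks of 4 reveals the pattern AABB — 2 tracks woven together.
Subsequence A: 3, 6, 10, 15, 21, 28, 36, 45. Triangular numbers starting at T_2.
Subsequence B: 4, 8, 16, 32, 64, 128, 256. Powers 2^2, 2^3, 2^4, ….
Term 16 comes from subsequence B (its 8th entry): 512.
Position 17 → subsequence A, term 9 = 55.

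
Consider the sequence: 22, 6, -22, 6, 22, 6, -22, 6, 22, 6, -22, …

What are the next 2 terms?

The terms cycle through 2 interleaved subsequences.
Stream A: 22, -22, 22, -22, 22, -22 — oscillating between 22 and -22.
Stream B: 6, 6, 6, 6, 6 — constant 6.
Term 12 comes from stream B (its 6th entry): 6.
Position 13 falls in stream A as its term 7, giving 22.

6, 22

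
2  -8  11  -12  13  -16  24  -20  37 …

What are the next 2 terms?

-24, 61

Odd-indexed and even-indexed terms follow separate rules.
Stream A: 2, 11, 13, 24, 37 — a Fibonacci-like recurrence a_n = a_{n-1} + a_{n-2}.
Stream B: -8, -12, -16, -20 — subtracting 4 each time.
The 10th slot belongs to stream B; its 5th term is -24.
The 11th slot belongs to stream A; its 6th term is 61.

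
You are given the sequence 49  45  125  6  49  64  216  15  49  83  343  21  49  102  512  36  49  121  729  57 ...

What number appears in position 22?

Taking every 4th term gives 4 separate tracks.
Stream A: 49, 49, 49, 49, 49. Always 49.
Stream B: 45, 64, 83, 102, 121. Linear: a_n = 26 + 19·n.
Stream C: 125, 216, 343, 512, 729. Consecutive cubes n³ from n = 5.
Stream D: 6, 15, 21, 36, 57. A Fibonacci-like recurrence a_n = a_{n-1} + a_{n-2}.
Position 22 falls in stream B as its term 6, giving 140.

140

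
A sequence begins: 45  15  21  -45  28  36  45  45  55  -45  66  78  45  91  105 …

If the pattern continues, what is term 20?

153

Positions follow the repeating pattern ABB; grouping by letter gives 2 tracks.
Track A: 45, -45, 45, -45, 45 — the oscillation 45·(−1)^(n+1).
Track B: 15, 21, 28, 36, 45, 55, 66, 78, 91, 105 — triangular numbers starting at T_5.
Position 20 falls in track B as its term 13, giving 153.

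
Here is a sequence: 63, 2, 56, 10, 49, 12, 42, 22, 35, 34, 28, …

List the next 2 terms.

56, 21

Taking every 2nd term gives 2 separate tracks.
Track A: 63, 56, 49, 42, 35, 28. Subtracting 7 each time.
Track B: 2, 10, 12, 22, 34. A Fibonacci-like recurrence a_n = a_{n-1} + a_{n-2}.
The 12th slot belongs to track B; its 6th term is 56.
Term 13 comes from track A (its 7th entry): 21.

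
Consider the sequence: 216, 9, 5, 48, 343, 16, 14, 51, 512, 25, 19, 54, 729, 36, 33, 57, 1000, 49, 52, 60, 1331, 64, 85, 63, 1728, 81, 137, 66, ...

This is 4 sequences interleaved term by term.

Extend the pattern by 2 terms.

2197, 100

Split by position mod 4: positions 1, 5, 9, … form one track, and each other residue class forms its own.
Track A = 216, 343, 512, 729, 1000, 1331, 1728: perfect cubes starting at 6³.
Track B = 9, 16, 25, 36, 49, 64, 81: the squares 3², 4², 5², ….
Track C = 5, 14, 19, 33, 52, 85, 137: a Fibonacci-like recurrence a_n = a_{n-1} + a_{n-2}.
Track D = 48, 51, 54, 57, 60, 63, 66: linear: a_n = 45 + 3·n.
The 29th slot belongs to track A; its 8th term is 2197.
Position 30 falls in track B as its term 8, giving 100.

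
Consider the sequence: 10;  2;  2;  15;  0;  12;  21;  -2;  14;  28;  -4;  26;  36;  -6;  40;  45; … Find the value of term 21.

106

Split by position mod 3: positions 1, 4, 7, … form one track, and each other residue class forms its own.
Track A: 10, 15, 21, 28, 36, 45 (the triangular numbers T_4, T_5, …).
Track B: 2, 0, -2, -4, -6 (linear: a_n = 4 − 2·n).
Track C: 2, 12, 14, 26, 40 (Fibonacci-style (each term is the sum of the two before it)).
Position 21 → track C, term 7 = 106.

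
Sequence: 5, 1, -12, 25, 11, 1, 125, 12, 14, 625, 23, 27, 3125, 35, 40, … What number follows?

Taking every 3rd term gives 3 separate tracks.
Track A: 5, 25, 125, 625, 3125. Powers of 5.
Track B: 1, 11, 12, 23, 35. Each term equals the sum of the previous two.
Track C: -12, 1, 14, 27, 40. Adding 13 each time.
Position 16 → track A, term 6 = 15625.

15625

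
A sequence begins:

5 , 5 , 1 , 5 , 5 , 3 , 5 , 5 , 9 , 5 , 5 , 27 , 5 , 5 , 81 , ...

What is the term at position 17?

5

Reading positions in blocks of 3 reveals the pattern AAB — 2 tracks woven together.
Track A is 5, 5, 5, 5, 5, 5, 5, 5, 5, 5, which is constant 5.
Track B is 1, 3, 9, 27, 81, which is powers 3^0, 3^1, 3^2, ….
The 17th slot belongs to track A; its 12th term is 5.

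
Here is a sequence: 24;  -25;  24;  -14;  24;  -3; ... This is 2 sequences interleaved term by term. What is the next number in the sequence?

24

Odd-indexed and even-indexed terms follow separate rules.
Subsequence A: 24, 24, 24 (constant 24).
Subsequence B: -25, -14, -3 (linear: a_n = -36 + 11·n).
Position 7 → subsequence A, term 4 = 24.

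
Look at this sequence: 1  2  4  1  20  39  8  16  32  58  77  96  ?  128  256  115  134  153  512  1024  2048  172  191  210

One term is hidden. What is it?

64

The slot pattern repeats as AAABBB (period 6), so there are 2 interleaved tracks.
Track A = 1, 2, 4, 8, 16, 32, ?, 128, 256, 512, 1024, 2048: successive powers of 2.
Track B = 1, 20, 39, 58, 77, 96, 115, 134, 153, 172, 191, 210: adding 19 each time.
The gap is track A's term 7; the rule gives 64.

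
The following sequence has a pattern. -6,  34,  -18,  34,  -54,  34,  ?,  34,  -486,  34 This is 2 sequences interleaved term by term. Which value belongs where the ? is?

Odd-indexed and even-indexed terms follow separate rules.
Subsequence A is -6, -18, -54, ?, -486, which is geometric with ratio 3.
Subsequence B is 34, 34, 34, 34, 34, which is constant 34.
So the missing entry in subsequence A is -162.

-162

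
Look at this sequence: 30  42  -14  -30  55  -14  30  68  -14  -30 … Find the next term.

81

Taking every 3rd term gives 3 separate tracks.
Track A: 30, -30, 30, -30 — alternating ±30.
Track B: 42, 55, 68 — arithmetic with common difference +13.
Track C: -14, -14, -14 — always -14.
Position 11 falls in track B as its term 4, giving 81.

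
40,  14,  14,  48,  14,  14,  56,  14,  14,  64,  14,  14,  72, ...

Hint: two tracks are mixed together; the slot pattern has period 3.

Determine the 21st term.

14

The slot pattern repeats as ABB (period 3), so there are 2 interleaved tracks.
Track A is 40, 48, 56, 64, 72, which is arithmetic, step +8.
Track B is 14, 14, 14, 14, 14, 14, 14, 14, which is constant 14.
Position 21 falls in track B as its term 14, giving 14.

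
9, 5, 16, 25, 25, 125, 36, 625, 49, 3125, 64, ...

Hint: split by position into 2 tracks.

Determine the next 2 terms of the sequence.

15625, 81

Split by position mod 2 into 2 tracks.
Track A is 9, 16, 25, 36, 49, 64, which is consecutive squares n² from n = 3.
Track B is 5, 25, 125, 625, 3125, which is successive powers of 5.
Term 12 comes from track B (its 6th entry): 15625.
Position 13 falls in track A as its term 7, giving 81.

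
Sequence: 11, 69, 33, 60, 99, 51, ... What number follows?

297

Split by position mod 2 into 2 tracks.
Stream A is 11, 33, 99, which is a geometric progression (common ratio 3).
Stream B is 69, 60, 51, which is arithmetic with common difference −9.
Position 7 → stream A, term 4 = 297.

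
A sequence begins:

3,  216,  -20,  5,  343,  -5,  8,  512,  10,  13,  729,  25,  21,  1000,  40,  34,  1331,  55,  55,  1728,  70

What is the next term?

Taking every 3rd term gives 3 separate tracks.
Stream A is 3, 5, 8, 13, 21, 34, 55, which is each term equals the sum of the previous two.
Stream B is 216, 343, 512, 729, 1000, 1331, 1728, which is consecutive cubes n³ from n = 6.
Stream C is -20, -5, 10, 25, 40, 55, 70, which is linear: a_n = -35 + 15·n.
Position 22 falls in stream A as its term 8, giving 89.

89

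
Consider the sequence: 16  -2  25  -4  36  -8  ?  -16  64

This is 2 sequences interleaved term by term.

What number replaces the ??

49

Odd-indexed and even-indexed terms follow separate rules.
Stream A is 16, 25, 36, ?, 64, which is the squares 4², 5², 6², ….
Stream B is -2, -4, -8, -16, which is multiplying by 2 each time.
The gap is stream A's term 4; the rule gives 49.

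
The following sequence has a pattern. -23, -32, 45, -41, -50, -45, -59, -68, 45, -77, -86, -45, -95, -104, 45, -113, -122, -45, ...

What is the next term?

-131

Positions follow the repeating pattern AAB; grouping by letter gives 2 tracks.
Track A is -23, -32, -41, -50, -59, -68, -77, -86, -95, -104, -113, -122, which is linear: a_n = -14 − 9·n.
Track B is 45, -45, 45, -45, 45, -45, which is oscillating between 45 and -45.
Position 19 falls in track A as its term 13, giving -131.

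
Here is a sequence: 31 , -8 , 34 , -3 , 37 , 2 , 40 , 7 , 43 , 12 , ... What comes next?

Odd-indexed and even-indexed terms follow separate rules.
Subsequence A = 31, 34, 37, 40, 43: arithmetic, step +3.
Subsequence B = -8, -3, 2, 7, 12: linear: a_n = -13 + 5·n.
Position 11 falls in subsequence A as its term 6, giving 46.

46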